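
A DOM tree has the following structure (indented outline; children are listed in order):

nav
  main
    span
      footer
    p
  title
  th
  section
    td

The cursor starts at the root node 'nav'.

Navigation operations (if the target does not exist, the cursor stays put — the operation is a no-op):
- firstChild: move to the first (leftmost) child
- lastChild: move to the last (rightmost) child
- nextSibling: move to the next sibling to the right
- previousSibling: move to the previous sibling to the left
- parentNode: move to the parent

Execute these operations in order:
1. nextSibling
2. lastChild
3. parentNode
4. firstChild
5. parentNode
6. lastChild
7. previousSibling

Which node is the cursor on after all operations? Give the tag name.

After 1 (nextSibling): nav (no-op, stayed)
After 2 (lastChild): section
After 3 (parentNode): nav
After 4 (firstChild): main
After 5 (parentNode): nav
After 6 (lastChild): section
After 7 (previousSibling): th

Answer: th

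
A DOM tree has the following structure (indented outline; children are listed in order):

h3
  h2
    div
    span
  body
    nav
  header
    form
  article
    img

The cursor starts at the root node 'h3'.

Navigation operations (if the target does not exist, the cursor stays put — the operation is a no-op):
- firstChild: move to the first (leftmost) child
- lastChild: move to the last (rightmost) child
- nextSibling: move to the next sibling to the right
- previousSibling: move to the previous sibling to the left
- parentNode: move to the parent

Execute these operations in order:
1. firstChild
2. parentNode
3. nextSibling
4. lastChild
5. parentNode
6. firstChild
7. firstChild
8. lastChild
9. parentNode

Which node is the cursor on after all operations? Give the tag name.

Answer: h2

Derivation:
After 1 (firstChild): h2
After 2 (parentNode): h3
After 3 (nextSibling): h3 (no-op, stayed)
After 4 (lastChild): article
After 5 (parentNode): h3
After 6 (firstChild): h2
After 7 (firstChild): div
After 8 (lastChild): div (no-op, stayed)
After 9 (parentNode): h2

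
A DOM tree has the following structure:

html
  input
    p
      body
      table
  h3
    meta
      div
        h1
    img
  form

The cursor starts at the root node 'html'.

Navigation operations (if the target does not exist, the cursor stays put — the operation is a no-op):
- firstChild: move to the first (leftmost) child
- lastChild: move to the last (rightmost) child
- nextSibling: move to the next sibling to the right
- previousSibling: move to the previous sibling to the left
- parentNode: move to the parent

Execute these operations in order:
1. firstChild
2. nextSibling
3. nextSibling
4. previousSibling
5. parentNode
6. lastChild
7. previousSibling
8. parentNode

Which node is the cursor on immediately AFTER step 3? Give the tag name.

After 1 (firstChild): input
After 2 (nextSibling): h3
After 3 (nextSibling): form

Answer: form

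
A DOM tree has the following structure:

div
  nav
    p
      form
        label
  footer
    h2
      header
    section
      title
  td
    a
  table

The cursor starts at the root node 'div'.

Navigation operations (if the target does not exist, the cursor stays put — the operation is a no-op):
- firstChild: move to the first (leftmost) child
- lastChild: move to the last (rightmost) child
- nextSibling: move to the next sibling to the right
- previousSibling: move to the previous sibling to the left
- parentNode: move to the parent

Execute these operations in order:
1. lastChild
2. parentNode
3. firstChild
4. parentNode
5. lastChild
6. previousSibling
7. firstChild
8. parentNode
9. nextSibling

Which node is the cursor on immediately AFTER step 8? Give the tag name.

Answer: td

Derivation:
After 1 (lastChild): table
After 2 (parentNode): div
After 3 (firstChild): nav
After 4 (parentNode): div
After 5 (lastChild): table
After 6 (previousSibling): td
After 7 (firstChild): a
After 8 (parentNode): td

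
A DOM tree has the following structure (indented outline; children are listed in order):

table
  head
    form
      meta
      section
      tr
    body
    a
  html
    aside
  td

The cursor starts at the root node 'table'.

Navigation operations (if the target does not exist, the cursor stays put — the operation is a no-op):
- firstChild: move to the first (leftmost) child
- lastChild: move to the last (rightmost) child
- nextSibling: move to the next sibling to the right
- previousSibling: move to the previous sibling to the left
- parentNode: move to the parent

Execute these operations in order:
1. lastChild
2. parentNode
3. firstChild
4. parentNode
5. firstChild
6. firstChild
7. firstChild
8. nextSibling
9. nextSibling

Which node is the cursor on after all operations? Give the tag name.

After 1 (lastChild): td
After 2 (parentNode): table
After 3 (firstChild): head
After 4 (parentNode): table
After 5 (firstChild): head
After 6 (firstChild): form
After 7 (firstChild): meta
After 8 (nextSibling): section
After 9 (nextSibling): tr

Answer: tr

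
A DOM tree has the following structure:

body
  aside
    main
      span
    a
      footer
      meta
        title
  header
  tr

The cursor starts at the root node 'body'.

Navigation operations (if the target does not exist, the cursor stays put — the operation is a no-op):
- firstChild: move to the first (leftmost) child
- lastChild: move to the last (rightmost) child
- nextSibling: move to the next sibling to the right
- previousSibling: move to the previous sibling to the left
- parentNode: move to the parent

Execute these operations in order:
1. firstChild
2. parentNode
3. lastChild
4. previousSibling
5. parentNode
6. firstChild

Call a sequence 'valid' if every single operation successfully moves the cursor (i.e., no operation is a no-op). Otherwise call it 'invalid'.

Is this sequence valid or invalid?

After 1 (firstChild): aside
After 2 (parentNode): body
After 3 (lastChild): tr
After 4 (previousSibling): header
After 5 (parentNode): body
After 6 (firstChild): aside

Answer: valid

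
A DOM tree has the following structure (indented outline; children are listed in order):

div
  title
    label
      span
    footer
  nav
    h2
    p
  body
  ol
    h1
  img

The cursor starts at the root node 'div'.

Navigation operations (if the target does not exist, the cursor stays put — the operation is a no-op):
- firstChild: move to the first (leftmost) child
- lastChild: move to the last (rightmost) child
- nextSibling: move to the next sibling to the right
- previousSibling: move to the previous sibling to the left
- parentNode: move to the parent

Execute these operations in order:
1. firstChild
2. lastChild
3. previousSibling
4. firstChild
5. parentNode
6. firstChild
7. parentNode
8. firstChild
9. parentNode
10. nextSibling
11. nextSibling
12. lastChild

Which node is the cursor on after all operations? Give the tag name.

Answer: footer

Derivation:
After 1 (firstChild): title
After 2 (lastChild): footer
After 3 (previousSibling): label
After 4 (firstChild): span
After 5 (parentNode): label
After 6 (firstChild): span
After 7 (parentNode): label
After 8 (firstChild): span
After 9 (parentNode): label
After 10 (nextSibling): footer
After 11 (nextSibling): footer (no-op, stayed)
After 12 (lastChild): footer (no-op, stayed)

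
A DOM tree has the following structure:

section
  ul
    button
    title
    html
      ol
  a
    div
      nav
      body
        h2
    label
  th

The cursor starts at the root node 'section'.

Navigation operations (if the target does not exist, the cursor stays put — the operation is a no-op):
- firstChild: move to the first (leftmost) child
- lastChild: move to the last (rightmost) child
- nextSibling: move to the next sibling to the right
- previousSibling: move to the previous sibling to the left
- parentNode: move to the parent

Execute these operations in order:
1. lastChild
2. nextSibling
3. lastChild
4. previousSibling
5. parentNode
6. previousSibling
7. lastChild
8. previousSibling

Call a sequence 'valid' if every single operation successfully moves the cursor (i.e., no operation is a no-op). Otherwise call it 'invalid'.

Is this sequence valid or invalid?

After 1 (lastChild): th
After 2 (nextSibling): th (no-op, stayed)
After 3 (lastChild): th (no-op, stayed)
After 4 (previousSibling): a
After 5 (parentNode): section
After 6 (previousSibling): section (no-op, stayed)
After 7 (lastChild): th
After 8 (previousSibling): a

Answer: invalid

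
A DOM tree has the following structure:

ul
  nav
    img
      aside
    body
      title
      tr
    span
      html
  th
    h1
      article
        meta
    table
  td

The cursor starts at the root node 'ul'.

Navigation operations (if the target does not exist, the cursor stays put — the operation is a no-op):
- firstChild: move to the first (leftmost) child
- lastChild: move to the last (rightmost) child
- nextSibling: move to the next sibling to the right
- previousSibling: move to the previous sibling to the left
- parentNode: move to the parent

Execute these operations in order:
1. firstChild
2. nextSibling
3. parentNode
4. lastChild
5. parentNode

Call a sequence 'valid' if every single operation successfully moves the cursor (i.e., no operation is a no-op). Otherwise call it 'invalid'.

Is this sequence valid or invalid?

Answer: valid

Derivation:
After 1 (firstChild): nav
After 2 (nextSibling): th
After 3 (parentNode): ul
After 4 (lastChild): td
After 5 (parentNode): ul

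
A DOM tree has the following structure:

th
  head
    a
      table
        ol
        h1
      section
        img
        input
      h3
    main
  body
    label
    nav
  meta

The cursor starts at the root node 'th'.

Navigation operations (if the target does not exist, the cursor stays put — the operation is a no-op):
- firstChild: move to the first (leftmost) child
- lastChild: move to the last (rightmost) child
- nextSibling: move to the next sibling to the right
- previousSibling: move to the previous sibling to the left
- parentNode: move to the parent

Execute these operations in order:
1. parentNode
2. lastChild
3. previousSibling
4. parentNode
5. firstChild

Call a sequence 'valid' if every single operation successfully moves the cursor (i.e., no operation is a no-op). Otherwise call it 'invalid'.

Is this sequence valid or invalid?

After 1 (parentNode): th (no-op, stayed)
After 2 (lastChild): meta
After 3 (previousSibling): body
After 4 (parentNode): th
After 5 (firstChild): head

Answer: invalid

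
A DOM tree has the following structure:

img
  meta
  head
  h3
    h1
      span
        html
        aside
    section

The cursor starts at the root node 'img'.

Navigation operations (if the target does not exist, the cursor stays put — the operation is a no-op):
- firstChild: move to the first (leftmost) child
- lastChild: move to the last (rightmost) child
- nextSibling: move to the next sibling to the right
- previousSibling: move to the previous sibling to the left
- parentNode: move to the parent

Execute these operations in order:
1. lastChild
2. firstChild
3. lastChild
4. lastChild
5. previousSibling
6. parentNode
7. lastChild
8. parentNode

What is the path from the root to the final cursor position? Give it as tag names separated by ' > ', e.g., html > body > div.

After 1 (lastChild): h3
After 2 (firstChild): h1
After 3 (lastChild): span
After 4 (lastChild): aside
After 5 (previousSibling): html
After 6 (parentNode): span
After 7 (lastChild): aside
After 8 (parentNode): span

Answer: img > h3 > h1 > span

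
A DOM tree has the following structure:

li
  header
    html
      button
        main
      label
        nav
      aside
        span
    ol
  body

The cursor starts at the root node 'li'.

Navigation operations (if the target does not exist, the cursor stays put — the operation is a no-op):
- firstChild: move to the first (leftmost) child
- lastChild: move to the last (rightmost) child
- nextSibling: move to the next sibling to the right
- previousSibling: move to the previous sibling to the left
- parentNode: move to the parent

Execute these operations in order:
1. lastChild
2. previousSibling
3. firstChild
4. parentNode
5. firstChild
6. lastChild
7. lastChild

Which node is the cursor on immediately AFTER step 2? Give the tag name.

After 1 (lastChild): body
After 2 (previousSibling): header

Answer: header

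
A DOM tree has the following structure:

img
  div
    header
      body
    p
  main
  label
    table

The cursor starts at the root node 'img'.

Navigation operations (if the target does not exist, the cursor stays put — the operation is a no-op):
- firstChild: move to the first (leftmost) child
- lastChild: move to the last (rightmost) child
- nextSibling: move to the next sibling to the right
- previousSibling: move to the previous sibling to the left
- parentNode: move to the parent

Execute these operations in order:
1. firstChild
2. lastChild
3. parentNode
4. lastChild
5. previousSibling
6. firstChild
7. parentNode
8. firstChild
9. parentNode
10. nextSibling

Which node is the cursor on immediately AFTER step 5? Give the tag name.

After 1 (firstChild): div
After 2 (lastChild): p
After 3 (parentNode): div
After 4 (lastChild): p
After 5 (previousSibling): header

Answer: header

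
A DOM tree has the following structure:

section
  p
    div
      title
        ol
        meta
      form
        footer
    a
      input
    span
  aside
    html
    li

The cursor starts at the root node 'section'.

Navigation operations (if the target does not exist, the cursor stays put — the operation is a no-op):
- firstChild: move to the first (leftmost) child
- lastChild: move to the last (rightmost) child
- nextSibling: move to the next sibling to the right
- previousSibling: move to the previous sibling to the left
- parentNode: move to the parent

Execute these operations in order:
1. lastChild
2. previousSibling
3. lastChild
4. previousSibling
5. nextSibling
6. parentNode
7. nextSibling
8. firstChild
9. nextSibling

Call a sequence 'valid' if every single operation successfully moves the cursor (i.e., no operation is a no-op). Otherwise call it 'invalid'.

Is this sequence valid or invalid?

After 1 (lastChild): aside
After 2 (previousSibling): p
After 3 (lastChild): span
After 4 (previousSibling): a
After 5 (nextSibling): span
After 6 (parentNode): p
After 7 (nextSibling): aside
After 8 (firstChild): html
After 9 (nextSibling): li

Answer: valid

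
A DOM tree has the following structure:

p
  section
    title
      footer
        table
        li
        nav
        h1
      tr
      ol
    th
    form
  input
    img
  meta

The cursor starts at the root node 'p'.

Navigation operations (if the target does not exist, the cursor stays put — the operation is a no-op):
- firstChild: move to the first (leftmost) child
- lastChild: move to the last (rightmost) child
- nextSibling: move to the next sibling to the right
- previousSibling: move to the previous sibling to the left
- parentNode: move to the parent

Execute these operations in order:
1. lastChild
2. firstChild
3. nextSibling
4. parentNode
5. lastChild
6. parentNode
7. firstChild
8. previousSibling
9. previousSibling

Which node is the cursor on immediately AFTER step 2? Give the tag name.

Answer: meta

Derivation:
After 1 (lastChild): meta
After 2 (firstChild): meta (no-op, stayed)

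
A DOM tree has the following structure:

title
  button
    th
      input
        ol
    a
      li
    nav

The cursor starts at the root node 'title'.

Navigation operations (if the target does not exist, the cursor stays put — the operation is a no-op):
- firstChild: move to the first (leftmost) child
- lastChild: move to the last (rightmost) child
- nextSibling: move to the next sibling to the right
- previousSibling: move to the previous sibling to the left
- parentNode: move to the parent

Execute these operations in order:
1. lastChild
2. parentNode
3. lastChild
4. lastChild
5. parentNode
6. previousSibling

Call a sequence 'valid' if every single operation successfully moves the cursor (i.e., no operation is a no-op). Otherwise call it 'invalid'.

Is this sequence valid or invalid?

Answer: invalid

Derivation:
After 1 (lastChild): button
After 2 (parentNode): title
After 3 (lastChild): button
After 4 (lastChild): nav
After 5 (parentNode): button
After 6 (previousSibling): button (no-op, stayed)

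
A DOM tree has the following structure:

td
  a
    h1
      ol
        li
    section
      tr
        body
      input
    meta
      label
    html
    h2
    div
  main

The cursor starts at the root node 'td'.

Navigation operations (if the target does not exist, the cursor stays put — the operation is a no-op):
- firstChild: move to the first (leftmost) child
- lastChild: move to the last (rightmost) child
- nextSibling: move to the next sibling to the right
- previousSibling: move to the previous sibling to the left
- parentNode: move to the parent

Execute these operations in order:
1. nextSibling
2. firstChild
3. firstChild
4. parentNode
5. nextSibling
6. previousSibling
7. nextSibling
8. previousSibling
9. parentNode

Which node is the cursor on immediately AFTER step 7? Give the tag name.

Answer: main

Derivation:
After 1 (nextSibling): td (no-op, stayed)
After 2 (firstChild): a
After 3 (firstChild): h1
After 4 (parentNode): a
After 5 (nextSibling): main
After 6 (previousSibling): a
After 7 (nextSibling): main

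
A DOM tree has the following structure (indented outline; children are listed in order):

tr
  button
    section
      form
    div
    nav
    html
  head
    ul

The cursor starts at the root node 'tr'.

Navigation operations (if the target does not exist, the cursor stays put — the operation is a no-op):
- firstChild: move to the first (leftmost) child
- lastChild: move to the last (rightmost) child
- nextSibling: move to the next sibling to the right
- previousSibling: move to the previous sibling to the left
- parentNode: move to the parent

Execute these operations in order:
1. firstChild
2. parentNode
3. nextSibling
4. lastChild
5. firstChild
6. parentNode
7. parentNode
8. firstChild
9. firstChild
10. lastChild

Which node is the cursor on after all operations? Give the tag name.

Answer: form

Derivation:
After 1 (firstChild): button
After 2 (parentNode): tr
After 3 (nextSibling): tr (no-op, stayed)
After 4 (lastChild): head
After 5 (firstChild): ul
After 6 (parentNode): head
After 7 (parentNode): tr
After 8 (firstChild): button
After 9 (firstChild): section
After 10 (lastChild): form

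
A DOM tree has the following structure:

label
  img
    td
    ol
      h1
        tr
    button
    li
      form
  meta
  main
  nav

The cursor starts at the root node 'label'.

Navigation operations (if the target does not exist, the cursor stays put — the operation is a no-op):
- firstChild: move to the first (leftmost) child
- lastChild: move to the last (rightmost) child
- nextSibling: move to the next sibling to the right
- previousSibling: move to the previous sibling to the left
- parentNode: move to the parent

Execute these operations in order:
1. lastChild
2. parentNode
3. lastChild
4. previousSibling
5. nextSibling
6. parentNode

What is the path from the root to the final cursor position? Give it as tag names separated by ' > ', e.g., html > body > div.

After 1 (lastChild): nav
After 2 (parentNode): label
After 3 (lastChild): nav
After 4 (previousSibling): main
After 5 (nextSibling): nav
After 6 (parentNode): label

Answer: label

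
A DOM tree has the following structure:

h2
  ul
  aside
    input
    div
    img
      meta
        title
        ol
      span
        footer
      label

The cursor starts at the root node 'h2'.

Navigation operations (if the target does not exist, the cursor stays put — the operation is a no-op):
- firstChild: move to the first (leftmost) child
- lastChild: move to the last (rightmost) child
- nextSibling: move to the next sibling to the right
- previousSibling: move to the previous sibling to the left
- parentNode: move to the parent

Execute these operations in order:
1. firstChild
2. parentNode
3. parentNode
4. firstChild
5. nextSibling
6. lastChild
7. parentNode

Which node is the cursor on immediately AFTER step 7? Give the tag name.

After 1 (firstChild): ul
After 2 (parentNode): h2
After 3 (parentNode): h2 (no-op, stayed)
After 4 (firstChild): ul
After 5 (nextSibling): aside
After 6 (lastChild): img
After 7 (parentNode): aside

Answer: aside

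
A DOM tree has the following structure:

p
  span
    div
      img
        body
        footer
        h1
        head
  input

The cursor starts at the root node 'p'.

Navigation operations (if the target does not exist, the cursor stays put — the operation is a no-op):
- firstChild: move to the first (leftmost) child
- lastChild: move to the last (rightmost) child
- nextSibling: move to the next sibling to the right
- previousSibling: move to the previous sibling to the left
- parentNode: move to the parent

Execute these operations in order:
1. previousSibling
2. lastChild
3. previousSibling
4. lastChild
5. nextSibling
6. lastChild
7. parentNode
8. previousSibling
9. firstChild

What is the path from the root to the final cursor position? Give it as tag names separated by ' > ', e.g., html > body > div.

After 1 (previousSibling): p (no-op, stayed)
After 2 (lastChild): input
After 3 (previousSibling): span
After 4 (lastChild): div
After 5 (nextSibling): div (no-op, stayed)
After 6 (lastChild): img
After 7 (parentNode): div
After 8 (previousSibling): div (no-op, stayed)
After 9 (firstChild): img

Answer: p > span > div > img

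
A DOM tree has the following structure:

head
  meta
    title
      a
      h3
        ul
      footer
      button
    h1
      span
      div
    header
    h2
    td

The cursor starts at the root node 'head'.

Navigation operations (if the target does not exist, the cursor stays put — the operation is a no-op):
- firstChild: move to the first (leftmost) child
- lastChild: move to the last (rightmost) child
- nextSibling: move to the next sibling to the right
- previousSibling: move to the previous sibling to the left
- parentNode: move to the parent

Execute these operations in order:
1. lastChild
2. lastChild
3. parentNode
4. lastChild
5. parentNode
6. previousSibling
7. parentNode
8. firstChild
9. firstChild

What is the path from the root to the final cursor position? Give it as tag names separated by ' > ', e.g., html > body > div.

After 1 (lastChild): meta
After 2 (lastChild): td
After 3 (parentNode): meta
After 4 (lastChild): td
After 5 (parentNode): meta
After 6 (previousSibling): meta (no-op, stayed)
After 7 (parentNode): head
After 8 (firstChild): meta
After 9 (firstChild): title

Answer: head > meta > title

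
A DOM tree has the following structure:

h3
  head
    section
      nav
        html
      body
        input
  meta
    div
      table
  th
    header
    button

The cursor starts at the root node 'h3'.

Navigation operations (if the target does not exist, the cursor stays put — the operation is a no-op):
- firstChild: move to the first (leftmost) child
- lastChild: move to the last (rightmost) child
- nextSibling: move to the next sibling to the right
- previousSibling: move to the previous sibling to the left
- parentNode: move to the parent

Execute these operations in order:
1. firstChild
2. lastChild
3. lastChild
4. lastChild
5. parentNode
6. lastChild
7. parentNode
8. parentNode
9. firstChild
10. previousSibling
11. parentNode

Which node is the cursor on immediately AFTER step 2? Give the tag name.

Answer: section

Derivation:
After 1 (firstChild): head
After 2 (lastChild): section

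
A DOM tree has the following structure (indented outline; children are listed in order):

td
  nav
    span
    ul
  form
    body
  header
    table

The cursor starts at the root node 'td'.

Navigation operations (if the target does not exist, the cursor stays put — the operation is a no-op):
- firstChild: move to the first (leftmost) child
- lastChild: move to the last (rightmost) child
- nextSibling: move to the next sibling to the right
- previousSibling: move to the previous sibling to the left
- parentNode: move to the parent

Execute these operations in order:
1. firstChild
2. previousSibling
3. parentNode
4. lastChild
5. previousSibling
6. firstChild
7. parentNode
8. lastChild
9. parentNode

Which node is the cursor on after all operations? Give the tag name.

Answer: form

Derivation:
After 1 (firstChild): nav
After 2 (previousSibling): nav (no-op, stayed)
After 3 (parentNode): td
After 4 (lastChild): header
After 5 (previousSibling): form
After 6 (firstChild): body
After 7 (parentNode): form
After 8 (lastChild): body
After 9 (parentNode): form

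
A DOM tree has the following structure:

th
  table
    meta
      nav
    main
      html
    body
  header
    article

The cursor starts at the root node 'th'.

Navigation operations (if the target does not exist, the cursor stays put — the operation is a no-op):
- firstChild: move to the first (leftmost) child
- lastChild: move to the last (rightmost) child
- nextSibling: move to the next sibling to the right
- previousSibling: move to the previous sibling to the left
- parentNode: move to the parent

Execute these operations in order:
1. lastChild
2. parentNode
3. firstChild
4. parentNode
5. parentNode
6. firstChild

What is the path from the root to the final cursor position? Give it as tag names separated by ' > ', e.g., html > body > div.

Answer: th > table

Derivation:
After 1 (lastChild): header
After 2 (parentNode): th
After 3 (firstChild): table
After 4 (parentNode): th
After 5 (parentNode): th (no-op, stayed)
After 6 (firstChild): table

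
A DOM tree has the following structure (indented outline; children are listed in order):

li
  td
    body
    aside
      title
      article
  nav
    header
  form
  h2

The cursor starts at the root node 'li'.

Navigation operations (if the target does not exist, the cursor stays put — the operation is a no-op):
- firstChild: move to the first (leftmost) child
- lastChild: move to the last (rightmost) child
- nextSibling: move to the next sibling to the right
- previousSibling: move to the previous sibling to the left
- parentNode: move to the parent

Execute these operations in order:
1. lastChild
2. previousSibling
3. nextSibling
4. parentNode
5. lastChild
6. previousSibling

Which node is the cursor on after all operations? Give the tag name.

Answer: form

Derivation:
After 1 (lastChild): h2
After 2 (previousSibling): form
After 3 (nextSibling): h2
After 4 (parentNode): li
After 5 (lastChild): h2
After 6 (previousSibling): form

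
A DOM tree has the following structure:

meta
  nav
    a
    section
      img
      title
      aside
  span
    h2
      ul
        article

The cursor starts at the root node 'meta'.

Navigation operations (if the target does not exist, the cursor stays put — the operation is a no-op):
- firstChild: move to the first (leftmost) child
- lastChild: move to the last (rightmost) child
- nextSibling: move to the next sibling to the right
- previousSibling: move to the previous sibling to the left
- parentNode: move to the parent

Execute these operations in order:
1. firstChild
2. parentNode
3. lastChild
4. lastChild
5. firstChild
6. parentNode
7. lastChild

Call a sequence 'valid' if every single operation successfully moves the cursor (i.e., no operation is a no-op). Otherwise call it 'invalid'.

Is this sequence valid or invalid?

After 1 (firstChild): nav
After 2 (parentNode): meta
After 3 (lastChild): span
After 4 (lastChild): h2
After 5 (firstChild): ul
After 6 (parentNode): h2
After 7 (lastChild): ul

Answer: valid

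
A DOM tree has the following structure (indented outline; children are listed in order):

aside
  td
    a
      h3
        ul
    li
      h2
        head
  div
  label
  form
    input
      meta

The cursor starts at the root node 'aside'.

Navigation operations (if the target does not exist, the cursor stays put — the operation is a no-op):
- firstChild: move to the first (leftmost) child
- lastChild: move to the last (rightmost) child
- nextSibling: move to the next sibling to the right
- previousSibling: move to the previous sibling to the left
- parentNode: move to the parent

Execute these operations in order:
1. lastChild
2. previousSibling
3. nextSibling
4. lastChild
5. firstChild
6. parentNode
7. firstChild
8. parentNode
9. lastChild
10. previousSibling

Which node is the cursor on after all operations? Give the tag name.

After 1 (lastChild): form
After 2 (previousSibling): label
After 3 (nextSibling): form
After 4 (lastChild): input
After 5 (firstChild): meta
After 6 (parentNode): input
After 7 (firstChild): meta
After 8 (parentNode): input
After 9 (lastChild): meta
After 10 (previousSibling): meta (no-op, stayed)

Answer: meta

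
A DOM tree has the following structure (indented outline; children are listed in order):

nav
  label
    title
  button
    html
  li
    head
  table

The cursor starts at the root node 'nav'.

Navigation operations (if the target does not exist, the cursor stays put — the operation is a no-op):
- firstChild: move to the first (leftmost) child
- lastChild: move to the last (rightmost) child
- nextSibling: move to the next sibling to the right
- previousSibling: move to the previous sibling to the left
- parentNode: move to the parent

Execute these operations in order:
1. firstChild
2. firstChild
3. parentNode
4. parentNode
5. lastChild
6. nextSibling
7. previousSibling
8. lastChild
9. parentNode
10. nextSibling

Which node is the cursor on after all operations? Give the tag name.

After 1 (firstChild): label
After 2 (firstChild): title
After 3 (parentNode): label
After 4 (parentNode): nav
After 5 (lastChild): table
After 6 (nextSibling): table (no-op, stayed)
After 7 (previousSibling): li
After 8 (lastChild): head
After 9 (parentNode): li
After 10 (nextSibling): table

Answer: table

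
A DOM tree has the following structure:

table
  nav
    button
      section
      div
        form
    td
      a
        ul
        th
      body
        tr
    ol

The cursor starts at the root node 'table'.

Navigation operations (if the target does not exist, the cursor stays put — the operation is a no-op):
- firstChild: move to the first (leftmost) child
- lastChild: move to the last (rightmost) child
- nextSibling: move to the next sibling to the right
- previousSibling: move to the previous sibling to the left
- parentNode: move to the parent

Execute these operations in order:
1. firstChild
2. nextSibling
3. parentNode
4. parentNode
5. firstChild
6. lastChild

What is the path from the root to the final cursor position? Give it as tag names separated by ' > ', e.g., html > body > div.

After 1 (firstChild): nav
After 2 (nextSibling): nav (no-op, stayed)
After 3 (parentNode): table
After 4 (parentNode): table (no-op, stayed)
After 5 (firstChild): nav
After 6 (lastChild): ol

Answer: table > nav > ol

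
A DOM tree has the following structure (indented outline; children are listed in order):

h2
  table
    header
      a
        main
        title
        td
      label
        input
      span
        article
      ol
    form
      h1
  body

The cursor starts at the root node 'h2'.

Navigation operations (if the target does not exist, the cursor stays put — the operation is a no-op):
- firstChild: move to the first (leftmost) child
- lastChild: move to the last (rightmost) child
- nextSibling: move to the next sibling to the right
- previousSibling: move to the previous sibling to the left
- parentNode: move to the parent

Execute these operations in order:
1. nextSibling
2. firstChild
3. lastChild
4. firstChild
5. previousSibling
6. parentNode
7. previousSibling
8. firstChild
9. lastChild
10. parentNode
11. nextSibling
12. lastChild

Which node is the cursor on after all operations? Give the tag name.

After 1 (nextSibling): h2 (no-op, stayed)
After 2 (firstChild): table
After 3 (lastChild): form
After 4 (firstChild): h1
After 5 (previousSibling): h1 (no-op, stayed)
After 6 (parentNode): form
After 7 (previousSibling): header
After 8 (firstChild): a
After 9 (lastChild): td
After 10 (parentNode): a
After 11 (nextSibling): label
After 12 (lastChild): input

Answer: input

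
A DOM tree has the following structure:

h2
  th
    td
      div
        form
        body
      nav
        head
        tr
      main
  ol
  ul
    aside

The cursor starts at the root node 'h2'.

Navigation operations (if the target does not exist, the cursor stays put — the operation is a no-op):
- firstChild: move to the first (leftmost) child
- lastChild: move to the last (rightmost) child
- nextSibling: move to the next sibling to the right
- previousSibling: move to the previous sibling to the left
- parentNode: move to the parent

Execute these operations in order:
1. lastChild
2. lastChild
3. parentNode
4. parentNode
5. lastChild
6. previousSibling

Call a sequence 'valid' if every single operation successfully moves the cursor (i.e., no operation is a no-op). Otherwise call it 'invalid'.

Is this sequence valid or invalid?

After 1 (lastChild): ul
After 2 (lastChild): aside
After 3 (parentNode): ul
After 4 (parentNode): h2
After 5 (lastChild): ul
After 6 (previousSibling): ol

Answer: valid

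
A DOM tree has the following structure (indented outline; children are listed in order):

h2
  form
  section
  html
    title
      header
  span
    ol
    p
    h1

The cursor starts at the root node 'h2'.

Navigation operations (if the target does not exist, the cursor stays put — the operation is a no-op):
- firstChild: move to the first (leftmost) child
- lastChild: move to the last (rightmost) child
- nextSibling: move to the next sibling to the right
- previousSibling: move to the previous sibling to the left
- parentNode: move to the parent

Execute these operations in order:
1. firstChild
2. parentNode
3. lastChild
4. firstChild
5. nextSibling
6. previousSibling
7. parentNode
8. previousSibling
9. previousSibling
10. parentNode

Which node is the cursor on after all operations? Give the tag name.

After 1 (firstChild): form
After 2 (parentNode): h2
After 3 (lastChild): span
After 4 (firstChild): ol
After 5 (nextSibling): p
After 6 (previousSibling): ol
After 7 (parentNode): span
After 8 (previousSibling): html
After 9 (previousSibling): section
After 10 (parentNode): h2

Answer: h2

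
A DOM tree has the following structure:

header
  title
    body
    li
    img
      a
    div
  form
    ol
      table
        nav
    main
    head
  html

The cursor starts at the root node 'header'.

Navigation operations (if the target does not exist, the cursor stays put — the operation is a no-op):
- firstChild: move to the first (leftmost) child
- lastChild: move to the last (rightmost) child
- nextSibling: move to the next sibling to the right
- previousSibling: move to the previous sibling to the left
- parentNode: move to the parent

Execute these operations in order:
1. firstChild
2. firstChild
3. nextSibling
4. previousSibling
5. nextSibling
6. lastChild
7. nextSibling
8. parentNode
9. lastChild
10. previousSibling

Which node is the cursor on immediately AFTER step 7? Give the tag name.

After 1 (firstChild): title
After 2 (firstChild): body
After 3 (nextSibling): li
After 4 (previousSibling): body
After 5 (nextSibling): li
After 6 (lastChild): li (no-op, stayed)
After 7 (nextSibling): img

Answer: img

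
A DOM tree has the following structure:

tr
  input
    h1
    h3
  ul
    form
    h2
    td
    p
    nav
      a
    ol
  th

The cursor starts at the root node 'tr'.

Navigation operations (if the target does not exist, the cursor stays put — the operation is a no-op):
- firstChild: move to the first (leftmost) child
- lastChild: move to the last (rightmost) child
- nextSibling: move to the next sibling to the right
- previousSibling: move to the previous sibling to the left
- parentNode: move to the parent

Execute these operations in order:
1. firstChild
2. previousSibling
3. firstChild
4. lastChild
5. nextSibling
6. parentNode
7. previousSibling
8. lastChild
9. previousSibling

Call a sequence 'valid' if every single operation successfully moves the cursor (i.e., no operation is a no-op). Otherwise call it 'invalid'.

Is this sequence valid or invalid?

After 1 (firstChild): input
After 2 (previousSibling): input (no-op, stayed)
After 3 (firstChild): h1
After 4 (lastChild): h1 (no-op, stayed)
After 5 (nextSibling): h3
After 6 (parentNode): input
After 7 (previousSibling): input (no-op, stayed)
After 8 (lastChild): h3
After 9 (previousSibling): h1

Answer: invalid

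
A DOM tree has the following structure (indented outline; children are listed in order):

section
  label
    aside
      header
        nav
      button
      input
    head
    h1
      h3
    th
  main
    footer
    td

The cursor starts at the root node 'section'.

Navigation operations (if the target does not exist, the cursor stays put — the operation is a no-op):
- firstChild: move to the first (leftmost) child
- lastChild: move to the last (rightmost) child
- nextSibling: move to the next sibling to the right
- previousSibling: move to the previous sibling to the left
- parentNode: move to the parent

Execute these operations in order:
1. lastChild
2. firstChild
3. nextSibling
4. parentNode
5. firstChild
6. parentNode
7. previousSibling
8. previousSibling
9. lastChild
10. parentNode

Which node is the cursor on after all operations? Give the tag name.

Answer: label

Derivation:
After 1 (lastChild): main
After 2 (firstChild): footer
After 3 (nextSibling): td
After 4 (parentNode): main
After 5 (firstChild): footer
After 6 (parentNode): main
After 7 (previousSibling): label
After 8 (previousSibling): label (no-op, stayed)
After 9 (lastChild): th
After 10 (parentNode): label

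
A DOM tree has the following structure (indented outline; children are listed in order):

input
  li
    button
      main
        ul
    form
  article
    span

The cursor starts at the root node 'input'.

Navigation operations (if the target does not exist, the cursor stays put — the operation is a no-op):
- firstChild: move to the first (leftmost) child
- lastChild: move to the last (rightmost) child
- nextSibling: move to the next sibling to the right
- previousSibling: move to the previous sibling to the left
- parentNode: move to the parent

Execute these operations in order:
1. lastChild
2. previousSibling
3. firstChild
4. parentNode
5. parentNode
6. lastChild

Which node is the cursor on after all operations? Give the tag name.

After 1 (lastChild): article
After 2 (previousSibling): li
After 3 (firstChild): button
After 4 (parentNode): li
After 5 (parentNode): input
After 6 (lastChild): article

Answer: article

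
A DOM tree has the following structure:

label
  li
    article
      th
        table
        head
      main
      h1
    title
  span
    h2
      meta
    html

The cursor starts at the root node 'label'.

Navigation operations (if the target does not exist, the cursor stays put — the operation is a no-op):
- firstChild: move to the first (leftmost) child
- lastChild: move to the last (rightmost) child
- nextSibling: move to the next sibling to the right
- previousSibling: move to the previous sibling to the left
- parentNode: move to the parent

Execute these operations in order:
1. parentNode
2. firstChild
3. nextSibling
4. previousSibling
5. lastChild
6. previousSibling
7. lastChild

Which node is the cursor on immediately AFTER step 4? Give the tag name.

Answer: li

Derivation:
After 1 (parentNode): label (no-op, stayed)
After 2 (firstChild): li
After 3 (nextSibling): span
After 4 (previousSibling): li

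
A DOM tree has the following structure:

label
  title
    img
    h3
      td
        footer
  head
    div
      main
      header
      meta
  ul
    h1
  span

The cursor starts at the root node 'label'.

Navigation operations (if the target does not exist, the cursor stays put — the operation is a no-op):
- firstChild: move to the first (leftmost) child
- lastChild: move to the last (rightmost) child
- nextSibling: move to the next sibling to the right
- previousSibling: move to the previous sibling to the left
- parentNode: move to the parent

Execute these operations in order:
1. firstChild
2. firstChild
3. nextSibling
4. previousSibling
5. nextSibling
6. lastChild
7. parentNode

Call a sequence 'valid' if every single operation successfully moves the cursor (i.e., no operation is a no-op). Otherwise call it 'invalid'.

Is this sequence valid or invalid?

Answer: valid

Derivation:
After 1 (firstChild): title
After 2 (firstChild): img
After 3 (nextSibling): h3
After 4 (previousSibling): img
After 5 (nextSibling): h3
After 6 (lastChild): td
After 7 (parentNode): h3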